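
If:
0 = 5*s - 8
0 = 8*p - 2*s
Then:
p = 2/5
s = 8/5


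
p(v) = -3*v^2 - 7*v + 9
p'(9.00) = -61.00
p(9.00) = -297.00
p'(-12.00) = 65.00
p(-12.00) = -339.00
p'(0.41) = -9.46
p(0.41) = 5.63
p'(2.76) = -23.56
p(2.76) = -33.17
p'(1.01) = -13.06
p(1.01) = -1.13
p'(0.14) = -7.84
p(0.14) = 7.96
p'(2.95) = -24.70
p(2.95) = -37.76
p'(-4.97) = 22.82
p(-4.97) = -30.31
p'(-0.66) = -3.04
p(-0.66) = 12.31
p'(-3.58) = 14.48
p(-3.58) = -4.39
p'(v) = -6*v - 7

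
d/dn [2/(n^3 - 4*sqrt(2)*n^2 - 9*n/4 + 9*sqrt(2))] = 8*(-12*n^2 + 32*sqrt(2)*n + 9)/(4*n^3 - 16*sqrt(2)*n^2 - 9*n + 36*sqrt(2))^2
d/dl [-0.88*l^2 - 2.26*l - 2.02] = -1.76*l - 2.26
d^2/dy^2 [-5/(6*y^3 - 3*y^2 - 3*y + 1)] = 30*((6*y - 1)*(6*y^3 - 3*y^2 - 3*y + 1) - 3*(-6*y^2 + 2*y + 1)^2)/(6*y^3 - 3*y^2 - 3*y + 1)^3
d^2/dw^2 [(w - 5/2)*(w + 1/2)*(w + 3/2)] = 6*w - 1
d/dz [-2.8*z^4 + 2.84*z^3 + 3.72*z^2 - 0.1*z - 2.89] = -11.2*z^3 + 8.52*z^2 + 7.44*z - 0.1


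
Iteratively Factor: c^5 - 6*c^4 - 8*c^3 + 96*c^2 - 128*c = (c - 4)*(c^4 - 2*c^3 - 16*c^2 + 32*c) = (c - 4)*(c + 4)*(c^3 - 6*c^2 + 8*c) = (c - 4)^2*(c + 4)*(c^2 - 2*c) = (c - 4)^2*(c - 2)*(c + 4)*(c)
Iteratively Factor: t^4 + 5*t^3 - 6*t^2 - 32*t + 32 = (t + 4)*(t^3 + t^2 - 10*t + 8) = (t + 4)^2*(t^2 - 3*t + 2) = (t - 2)*(t + 4)^2*(t - 1)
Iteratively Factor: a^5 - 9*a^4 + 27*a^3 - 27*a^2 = (a - 3)*(a^4 - 6*a^3 + 9*a^2) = a*(a - 3)*(a^3 - 6*a^2 + 9*a) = a*(a - 3)^2*(a^2 - 3*a) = a^2*(a - 3)^2*(a - 3)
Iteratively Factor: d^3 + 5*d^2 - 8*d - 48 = (d + 4)*(d^2 + d - 12) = (d + 4)^2*(d - 3)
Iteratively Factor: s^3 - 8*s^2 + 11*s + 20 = (s - 5)*(s^2 - 3*s - 4) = (s - 5)*(s - 4)*(s + 1)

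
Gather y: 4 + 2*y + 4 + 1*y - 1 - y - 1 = 2*y + 6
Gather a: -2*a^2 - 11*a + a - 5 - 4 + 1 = -2*a^2 - 10*a - 8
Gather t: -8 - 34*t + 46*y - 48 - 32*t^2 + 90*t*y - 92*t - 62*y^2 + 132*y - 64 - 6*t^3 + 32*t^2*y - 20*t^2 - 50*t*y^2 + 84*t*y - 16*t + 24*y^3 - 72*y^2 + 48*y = -6*t^3 + t^2*(32*y - 52) + t*(-50*y^2 + 174*y - 142) + 24*y^3 - 134*y^2 + 226*y - 120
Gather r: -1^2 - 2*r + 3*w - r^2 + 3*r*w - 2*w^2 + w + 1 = -r^2 + r*(3*w - 2) - 2*w^2 + 4*w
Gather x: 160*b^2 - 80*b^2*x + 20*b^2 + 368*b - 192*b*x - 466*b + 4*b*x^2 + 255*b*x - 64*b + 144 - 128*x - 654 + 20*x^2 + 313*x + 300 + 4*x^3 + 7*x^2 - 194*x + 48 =180*b^2 - 162*b + 4*x^3 + x^2*(4*b + 27) + x*(-80*b^2 + 63*b - 9) - 162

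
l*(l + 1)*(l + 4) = l^3 + 5*l^2 + 4*l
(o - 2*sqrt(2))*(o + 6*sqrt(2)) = o^2 + 4*sqrt(2)*o - 24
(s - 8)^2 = s^2 - 16*s + 64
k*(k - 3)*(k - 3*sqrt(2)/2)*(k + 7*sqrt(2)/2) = k^4 - 3*k^3 + 2*sqrt(2)*k^3 - 21*k^2/2 - 6*sqrt(2)*k^2 + 63*k/2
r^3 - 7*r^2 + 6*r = r*(r - 6)*(r - 1)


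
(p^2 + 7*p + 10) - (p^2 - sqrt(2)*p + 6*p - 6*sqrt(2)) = p + sqrt(2)*p + 6*sqrt(2) + 10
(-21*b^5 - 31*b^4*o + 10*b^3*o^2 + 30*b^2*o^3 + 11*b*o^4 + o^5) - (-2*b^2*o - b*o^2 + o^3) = -21*b^5 - 31*b^4*o + 10*b^3*o^2 + 30*b^2*o^3 + 2*b^2*o + 11*b*o^4 + b*o^2 + o^5 - o^3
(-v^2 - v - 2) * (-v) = v^3 + v^2 + 2*v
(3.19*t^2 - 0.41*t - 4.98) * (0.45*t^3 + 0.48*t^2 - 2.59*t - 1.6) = 1.4355*t^5 + 1.3467*t^4 - 10.6999*t^3 - 6.4325*t^2 + 13.5542*t + 7.968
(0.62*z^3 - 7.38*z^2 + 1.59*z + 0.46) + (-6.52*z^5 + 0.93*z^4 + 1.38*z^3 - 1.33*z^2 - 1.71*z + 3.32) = -6.52*z^5 + 0.93*z^4 + 2.0*z^3 - 8.71*z^2 - 0.12*z + 3.78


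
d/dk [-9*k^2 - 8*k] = -18*k - 8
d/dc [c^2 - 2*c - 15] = 2*c - 2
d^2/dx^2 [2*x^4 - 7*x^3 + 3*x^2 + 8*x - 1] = 24*x^2 - 42*x + 6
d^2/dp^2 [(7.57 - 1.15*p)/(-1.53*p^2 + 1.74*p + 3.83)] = ((27.1662 - 10.557*p)*(-1.53*p^2 + 1.74*p + 3.83) - (1.15*p - 7.57)*(3.06*p - 1.74)*(6.12*p - 3.48))/(-1.53*p^2 + 1.74*p + 3.83)^3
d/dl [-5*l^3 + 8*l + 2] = 8 - 15*l^2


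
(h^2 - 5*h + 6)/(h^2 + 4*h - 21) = (h - 2)/(h + 7)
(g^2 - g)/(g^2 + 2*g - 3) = g/(g + 3)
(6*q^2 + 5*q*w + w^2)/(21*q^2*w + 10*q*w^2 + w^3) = (2*q + w)/(w*(7*q + w))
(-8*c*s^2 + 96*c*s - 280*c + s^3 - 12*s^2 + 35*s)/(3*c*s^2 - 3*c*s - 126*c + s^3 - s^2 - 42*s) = (-8*c*s + 40*c + s^2 - 5*s)/(3*c*s + 18*c + s^2 + 6*s)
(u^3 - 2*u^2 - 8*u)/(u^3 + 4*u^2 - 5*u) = (u^2 - 2*u - 8)/(u^2 + 4*u - 5)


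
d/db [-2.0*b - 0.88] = -2.00000000000000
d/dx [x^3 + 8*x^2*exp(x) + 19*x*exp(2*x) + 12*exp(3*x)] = 8*x^2*exp(x) + 3*x^2 + 38*x*exp(2*x) + 16*x*exp(x) + 36*exp(3*x) + 19*exp(2*x)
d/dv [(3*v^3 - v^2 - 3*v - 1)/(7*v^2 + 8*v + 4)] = (21*v^4 + 48*v^3 + 49*v^2 + 6*v - 4)/(49*v^4 + 112*v^3 + 120*v^2 + 64*v + 16)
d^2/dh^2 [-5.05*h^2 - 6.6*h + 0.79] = -10.1000000000000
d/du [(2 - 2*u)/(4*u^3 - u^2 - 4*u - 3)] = 2*(-4*u^3 + u^2 + 4*u - 2*(u - 1)*(-6*u^2 + u + 2) + 3)/(-4*u^3 + u^2 + 4*u + 3)^2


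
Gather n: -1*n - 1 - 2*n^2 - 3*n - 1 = -2*n^2 - 4*n - 2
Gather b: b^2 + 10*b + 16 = b^2 + 10*b + 16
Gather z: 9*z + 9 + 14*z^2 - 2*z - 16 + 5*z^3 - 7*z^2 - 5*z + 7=5*z^3 + 7*z^2 + 2*z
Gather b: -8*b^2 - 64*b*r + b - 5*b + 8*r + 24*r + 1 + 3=-8*b^2 + b*(-64*r - 4) + 32*r + 4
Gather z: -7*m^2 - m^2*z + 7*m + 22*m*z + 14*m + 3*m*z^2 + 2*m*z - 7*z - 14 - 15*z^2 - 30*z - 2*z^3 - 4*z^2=-7*m^2 + 21*m - 2*z^3 + z^2*(3*m - 19) + z*(-m^2 + 24*m - 37) - 14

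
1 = 1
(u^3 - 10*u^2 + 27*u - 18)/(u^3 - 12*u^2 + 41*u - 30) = (u - 3)/(u - 5)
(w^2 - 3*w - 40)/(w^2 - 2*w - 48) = (w + 5)/(w + 6)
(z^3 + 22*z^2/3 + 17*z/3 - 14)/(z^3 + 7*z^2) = (3*z^3 + 22*z^2 + 17*z - 42)/(3*z^2*(z + 7))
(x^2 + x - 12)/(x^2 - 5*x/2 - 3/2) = 2*(x + 4)/(2*x + 1)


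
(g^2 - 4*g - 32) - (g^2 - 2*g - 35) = 3 - 2*g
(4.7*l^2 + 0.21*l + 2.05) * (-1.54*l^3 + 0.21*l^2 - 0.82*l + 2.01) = -7.238*l^5 + 0.6636*l^4 - 6.9669*l^3 + 9.7053*l^2 - 1.2589*l + 4.1205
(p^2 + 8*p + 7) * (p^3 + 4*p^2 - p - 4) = p^5 + 12*p^4 + 38*p^3 + 16*p^2 - 39*p - 28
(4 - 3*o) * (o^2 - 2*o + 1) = -3*o^3 + 10*o^2 - 11*o + 4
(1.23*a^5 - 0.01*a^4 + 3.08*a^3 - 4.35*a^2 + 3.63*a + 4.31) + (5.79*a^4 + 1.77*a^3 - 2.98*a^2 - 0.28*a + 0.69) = 1.23*a^5 + 5.78*a^4 + 4.85*a^3 - 7.33*a^2 + 3.35*a + 5.0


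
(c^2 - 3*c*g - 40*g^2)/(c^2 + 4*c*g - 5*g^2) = (c - 8*g)/(c - g)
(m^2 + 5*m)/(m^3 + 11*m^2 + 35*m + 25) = m/(m^2 + 6*m + 5)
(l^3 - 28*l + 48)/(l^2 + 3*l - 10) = (l^2 + 2*l - 24)/(l + 5)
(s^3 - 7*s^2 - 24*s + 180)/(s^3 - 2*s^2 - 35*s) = (s^2 - 12*s + 36)/(s*(s - 7))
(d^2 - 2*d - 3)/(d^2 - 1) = (d - 3)/(d - 1)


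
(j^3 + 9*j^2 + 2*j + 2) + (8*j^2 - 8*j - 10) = j^3 + 17*j^2 - 6*j - 8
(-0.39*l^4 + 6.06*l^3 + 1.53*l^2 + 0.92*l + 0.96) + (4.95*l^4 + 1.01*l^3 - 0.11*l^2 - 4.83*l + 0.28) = 4.56*l^4 + 7.07*l^3 + 1.42*l^2 - 3.91*l + 1.24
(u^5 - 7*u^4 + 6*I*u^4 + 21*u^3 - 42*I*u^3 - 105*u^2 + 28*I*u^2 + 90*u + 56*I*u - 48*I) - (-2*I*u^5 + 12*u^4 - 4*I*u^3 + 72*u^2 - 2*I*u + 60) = u^5 + 2*I*u^5 - 19*u^4 + 6*I*u^4 + 21*u^3 - 38*I*u^3 - 177*u^2 + 28*I*u^2 + 90*u + 58*I*u - 60 - 48*I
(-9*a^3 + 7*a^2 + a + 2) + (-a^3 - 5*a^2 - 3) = -10*a^3 + 2*a^2 + a - 1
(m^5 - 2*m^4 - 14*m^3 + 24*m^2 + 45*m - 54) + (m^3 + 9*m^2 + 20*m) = m^5 - 2*m^4 - 13*m^3 + 33*m^2 + 65*m - 54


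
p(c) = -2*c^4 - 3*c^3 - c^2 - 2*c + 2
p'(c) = -8*c^3 - 9*c^2 - 2*c - 2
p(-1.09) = 4.05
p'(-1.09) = -0.15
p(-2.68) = -45.25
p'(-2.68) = 92.71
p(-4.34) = -472.48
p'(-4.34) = 491.13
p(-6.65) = -3057.94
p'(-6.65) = 1965.93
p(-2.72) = -49.06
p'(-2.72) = 97.84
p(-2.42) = -25.09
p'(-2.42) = 63.51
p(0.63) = -0.72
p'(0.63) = -8.83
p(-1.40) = 3.39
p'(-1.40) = 5.11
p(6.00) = -3286.00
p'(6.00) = -2066.00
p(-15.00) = -91318.00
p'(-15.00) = 25003.00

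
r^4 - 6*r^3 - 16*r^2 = r^2*(r - 8)*(r + 2)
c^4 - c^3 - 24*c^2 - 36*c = c*(c - 6)*(c + 2)*(c + 3)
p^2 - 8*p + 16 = (p - 4)^2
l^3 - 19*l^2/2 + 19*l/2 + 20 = (l - 8)*(l - 5/2)*(l + 1)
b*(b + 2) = b^2 + 2*b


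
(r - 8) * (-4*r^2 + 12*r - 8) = -4*r^3 + 44*r^2 - 104*r + 64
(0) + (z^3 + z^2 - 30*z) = z^3 + z^2 - 30*z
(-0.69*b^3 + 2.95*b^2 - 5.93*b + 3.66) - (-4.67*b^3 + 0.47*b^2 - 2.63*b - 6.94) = 3.98*b^3 + 2.48*b^2 - 3.3*b + 10.6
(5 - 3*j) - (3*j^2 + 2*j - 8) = -3*j^2 - 5*j + 13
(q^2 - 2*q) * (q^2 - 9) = q^4 - 2*q^3 - 9*q^2 + 18*q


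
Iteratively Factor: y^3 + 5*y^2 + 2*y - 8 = (y + 2)*(y^2 + 3*y - 4) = (y + 2)*(y + 4)*(y - 1)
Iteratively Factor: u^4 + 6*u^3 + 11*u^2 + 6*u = (u + 1)*(u^3 + 5*u^2 + 6*u) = u*(u + 1)*(u^2 + 5*u + 6) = u*(u + 1)*(u + 3)*(u + 2)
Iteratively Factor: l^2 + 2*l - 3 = (l - 1)*(l + 3)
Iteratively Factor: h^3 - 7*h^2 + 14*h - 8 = (h - 2)*(h^2 - 5*h + 4) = (h - 2)*(h - 1)*(h - 4)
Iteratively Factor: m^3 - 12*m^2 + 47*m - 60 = (m - 3)*(m^2 - 9*m + 20) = (m - 4)*(m - 3)*(m - 5)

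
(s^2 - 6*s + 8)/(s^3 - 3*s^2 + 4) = (s - 4)/(s^2 - s - 2)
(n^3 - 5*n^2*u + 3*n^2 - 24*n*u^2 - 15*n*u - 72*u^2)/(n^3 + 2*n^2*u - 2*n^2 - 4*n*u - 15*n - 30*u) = (n^2 - 5*n*u - 24*u^2)/(n^2 + 2*n*u - 5*n - 10*u)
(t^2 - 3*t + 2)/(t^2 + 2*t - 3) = (t - 2)/(t + 3)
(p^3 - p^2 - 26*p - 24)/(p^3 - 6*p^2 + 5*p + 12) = (p^2 - 2*p - 24)/(p^2 - 7*p + 12)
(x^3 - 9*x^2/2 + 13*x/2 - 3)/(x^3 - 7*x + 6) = (x - 3/2)/(x + 3)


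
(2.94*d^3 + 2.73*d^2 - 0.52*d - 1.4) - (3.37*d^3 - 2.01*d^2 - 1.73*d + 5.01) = -0.43*d^3 + 4.74*d^2 + 1.21*d - 6.41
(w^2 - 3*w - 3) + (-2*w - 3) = w^2 - 5*w - 6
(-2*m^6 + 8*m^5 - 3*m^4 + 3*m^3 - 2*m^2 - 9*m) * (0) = 0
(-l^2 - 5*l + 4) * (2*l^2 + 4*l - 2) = -2*l^4 - 14*l^3 - 10*l^2 + 26*l - 8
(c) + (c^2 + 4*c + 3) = c^2 + 5*c + 3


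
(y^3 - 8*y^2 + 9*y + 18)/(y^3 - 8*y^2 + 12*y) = (y^2 - 2*y - 3)/(y*(y - 2))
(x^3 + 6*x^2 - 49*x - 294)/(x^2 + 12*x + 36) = (x^2 - 49)/(x + 6)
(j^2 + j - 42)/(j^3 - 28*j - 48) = (j + 7)/(j^2 + 6*j + 8)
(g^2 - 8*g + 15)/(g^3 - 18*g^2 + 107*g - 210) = (g - 3)/(g^2 - 13*g + 42)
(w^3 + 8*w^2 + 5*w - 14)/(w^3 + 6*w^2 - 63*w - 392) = (w^2 + w - 2)/(w^2 - w - 56)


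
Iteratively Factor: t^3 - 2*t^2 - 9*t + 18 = (t - 3)*(t^2 + t - 6) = (t - 3)*(t + 3)*(t - 2)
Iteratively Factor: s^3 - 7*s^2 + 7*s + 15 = (s - 3)*(s^2 - 4*s - 5) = (s - 3)*(s + 1)*(s - 5)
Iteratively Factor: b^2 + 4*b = (b + 4)*(b)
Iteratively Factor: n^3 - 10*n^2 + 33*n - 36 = (n - 4)*(n^2 - 6*n + 9) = (n - 4)*(n - 3)*(n - 3)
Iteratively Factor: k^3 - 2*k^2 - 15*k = (k + 3)*(k^2 - 5*k) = (k - 5)*(k + 3)*(k)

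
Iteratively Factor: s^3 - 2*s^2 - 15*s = (s)*(s^2 - 2*s - 15) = s*(s - 5)*(s + 3)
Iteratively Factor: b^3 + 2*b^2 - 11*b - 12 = (b + 4)*(b^2 - 2*b - 3) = (b - 3)*(b + 4)*(b + 1)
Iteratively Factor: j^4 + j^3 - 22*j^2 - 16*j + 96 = (j + 4)*(j^3 - 3*j^2 - 10*j + 24) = (j - 4)*(j + 4)*(j^2 + j - 6) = (j - 4)*(j + 3)*(j + 4)*(j - 2)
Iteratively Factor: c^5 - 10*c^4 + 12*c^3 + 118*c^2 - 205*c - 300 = (c - 5)*(c^4 - 5*c^3 - 13*c^2 + 53*c + 60) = (c - 5)*(c - 4)*(c^3 - c^2 - 17*c - 15) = (c - 5)*(c - 4)*(c + 3)*(c^2 - 4*c - 5) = (c - 5)*(c - 4)*(c + 1)*(c + 3)*(c - 5)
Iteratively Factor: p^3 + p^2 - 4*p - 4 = (p - 2)*(p^2 + 3*p + 2) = (p - 2)*(p + 2)*(p + 1)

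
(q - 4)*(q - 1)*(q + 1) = q^3 - 4*q^2 - q + 4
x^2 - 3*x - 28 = (x - 7)*(x + 4)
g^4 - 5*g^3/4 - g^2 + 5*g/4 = g*(g - 5/4)*(g - 1)*(g + 1)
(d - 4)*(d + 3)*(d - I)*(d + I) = d^4 - d^3 - 11*d^2 - d - 12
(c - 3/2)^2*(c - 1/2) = c^3 - 7*c^2/2 + 15*c/4 - 9/8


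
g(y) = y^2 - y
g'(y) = 2*y - 1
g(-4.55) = 25.25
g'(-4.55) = -10.10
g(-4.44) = 24.15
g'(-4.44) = -9.88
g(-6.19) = 44.51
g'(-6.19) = -13.38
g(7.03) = 42.39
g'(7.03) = 13.06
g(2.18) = 2.57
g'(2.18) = 3.36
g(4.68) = 17.22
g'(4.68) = 8.36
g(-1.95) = 5.75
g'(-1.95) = -4.90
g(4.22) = 13.59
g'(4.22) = 7.44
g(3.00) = 6.00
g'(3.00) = 5.00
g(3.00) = 6.00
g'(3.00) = 5.00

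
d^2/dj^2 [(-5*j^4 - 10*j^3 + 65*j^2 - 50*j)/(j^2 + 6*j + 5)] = 10*(-j^3 - 3*j^2 - 3*j + 5)/(j^3 + 3*j^2 + 3*j + 1)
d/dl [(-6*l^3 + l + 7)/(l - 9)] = 2*(-6*l^3 + 81*l^2 - 8)/(l^2 - 18*l + 81)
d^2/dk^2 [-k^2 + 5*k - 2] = -2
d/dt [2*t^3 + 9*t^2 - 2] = 6*t*(t + 3)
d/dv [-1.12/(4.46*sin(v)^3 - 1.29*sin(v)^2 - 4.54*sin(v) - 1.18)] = (14.9856*sin(v)^2 - 2.8896*sin(v) - 5.0848)*cos(v)/(-4.46*sin(v)^3 + 1.29*sin(v)^2 + 4.54*sin(v) + 1.18)^2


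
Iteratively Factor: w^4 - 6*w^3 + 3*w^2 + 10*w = (w - 5)*(w^3 - w^2 - 2*w) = w*(w - 5)*(w^2 - w - 2) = w*(w - 5)*(w - 2)*(w + 1)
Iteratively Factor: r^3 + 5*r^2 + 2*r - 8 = (r + 4)*(r^2 + r - 2) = (r + 2)*(r + 4)*(r - 1)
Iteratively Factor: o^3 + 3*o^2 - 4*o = (o + 4)*(o^2 - o) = (o - 1)*(o + 4)*(o)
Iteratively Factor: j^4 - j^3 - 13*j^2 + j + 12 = (j + 1)*(j^3 - 2*j^2 - 11*j + 12) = (j + 1)*(j + 3)*(j^2 - 5*j + 4) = (j - 4)*(j + 1)*(j + 3)*(j - 1)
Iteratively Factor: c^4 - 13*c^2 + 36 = (c + 2)*(c^3 - 2*c^2 - 9*c + 18) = (c + 2)*(c + 3)*(c^2 - 5*c + 6) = (c - 3)*(c + 2)*(c + 3)*(c - 2)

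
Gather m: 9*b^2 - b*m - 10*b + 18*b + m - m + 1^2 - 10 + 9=9*b^2 - b*m + 8*b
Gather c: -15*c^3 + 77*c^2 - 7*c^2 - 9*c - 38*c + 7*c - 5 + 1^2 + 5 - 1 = -15*c^3 + 70*c^2 - 40*c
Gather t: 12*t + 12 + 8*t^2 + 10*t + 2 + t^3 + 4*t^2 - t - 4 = t^3 + 12*t^2 + 21*t + 10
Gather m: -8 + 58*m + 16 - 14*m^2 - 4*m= -14*m^2 + 54*m + 8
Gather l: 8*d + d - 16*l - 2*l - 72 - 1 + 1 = 9*d - 18*l - 72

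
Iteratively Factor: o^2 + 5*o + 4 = (o + 4)*(o + 1)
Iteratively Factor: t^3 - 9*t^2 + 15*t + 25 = (t - 5)*(t^2 - 4*t - 5) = (t - 5)*(t + 1)*(t - 5)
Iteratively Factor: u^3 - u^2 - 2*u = (u + 1)*(u^2 - 2*u) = u*(u + 1)*(u - 2)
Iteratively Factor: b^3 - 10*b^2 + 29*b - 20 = (b - 5)*(b^2 - 5*b + 4) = (b - 5)*(b - 1)*(b - 4)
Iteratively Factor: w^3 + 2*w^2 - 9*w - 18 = (w + 2)*(w^2 - 9) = (w - 3)*(w + 2)*(w + 3)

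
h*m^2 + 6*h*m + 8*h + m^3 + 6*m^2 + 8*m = (h + m)*(m + 2)*(m + 4)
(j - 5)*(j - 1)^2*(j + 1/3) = j^4 - 20*j^3/3 + 26*j^2/3 - 4*j/3 - 5/3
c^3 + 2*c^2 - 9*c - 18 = (c - 3)*(c + 2)*(c + 3)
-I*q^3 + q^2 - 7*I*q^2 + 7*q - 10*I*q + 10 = (q + 2)*(q + 5)*(-I*q + 1)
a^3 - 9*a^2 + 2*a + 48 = (a - 8)*(a - 3)*(a + 2)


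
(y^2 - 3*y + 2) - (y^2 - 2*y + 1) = 1 - y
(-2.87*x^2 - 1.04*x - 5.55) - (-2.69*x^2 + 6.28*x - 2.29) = -0.18*x^2 - 7.32*x - 3.26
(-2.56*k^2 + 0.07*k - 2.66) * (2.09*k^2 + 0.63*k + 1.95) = -5.3504*k^4 - 1.4665*k^3 - 10.5073*k^2 - 1.5393*k - 5.187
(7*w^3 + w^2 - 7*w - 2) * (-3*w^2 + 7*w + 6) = -21*w^5 + 46*w^4 + 70*w^3 - 37*w^2 - 56*w - 12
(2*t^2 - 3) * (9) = 18*t^2 - 27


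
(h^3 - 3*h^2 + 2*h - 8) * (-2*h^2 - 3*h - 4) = -2*h^5 + 3*h^4 + h^3 + 22*h^2 + 16*h + 32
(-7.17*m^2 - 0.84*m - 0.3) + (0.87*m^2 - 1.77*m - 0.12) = -6.3*m^2 - 2.61*m - 0.42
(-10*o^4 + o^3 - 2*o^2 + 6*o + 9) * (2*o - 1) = -20*o^5 + 12*o^4 - 5*o^3 + 14*o^2 + 12*o - 9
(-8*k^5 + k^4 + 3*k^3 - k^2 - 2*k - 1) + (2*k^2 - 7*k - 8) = -8*k^5 + k^4 + 3*k^3 + k^2 - 9*k - 9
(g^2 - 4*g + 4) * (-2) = -2*g^2 + 8*g - 8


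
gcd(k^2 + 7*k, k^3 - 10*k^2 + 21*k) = k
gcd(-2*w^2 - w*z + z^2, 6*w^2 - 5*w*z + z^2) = -2*w + z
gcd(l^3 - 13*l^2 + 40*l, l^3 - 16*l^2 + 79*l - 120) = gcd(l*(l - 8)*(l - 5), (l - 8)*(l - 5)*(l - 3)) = l^2 - 13*l + 40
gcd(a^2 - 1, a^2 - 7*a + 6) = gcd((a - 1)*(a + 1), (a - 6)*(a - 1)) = a - 1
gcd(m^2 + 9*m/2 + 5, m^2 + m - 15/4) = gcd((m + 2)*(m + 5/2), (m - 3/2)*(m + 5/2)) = m + 5/2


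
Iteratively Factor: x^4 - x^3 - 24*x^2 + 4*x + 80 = (x - 2)*(x^3 + x^2 - 22*x - 40) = (x - 2)*(x + 2)*(x^2 - x - 20) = (x - 2)*(x + 2)*(x + 4)*(x - 5)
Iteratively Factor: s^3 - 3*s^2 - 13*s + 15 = (s - 1)*(s^2 - 2*s - 15) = (s - 5)*(s - 1)*(s + 3)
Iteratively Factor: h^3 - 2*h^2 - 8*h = (h)*(h^2 - 2*h - 8) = h*(h + 2)*(h - 4)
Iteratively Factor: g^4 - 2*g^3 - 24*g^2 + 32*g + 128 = (g - 4)*(g^3 + 2*g^2 - 16*g - 32) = (g - 4)*(g + 4)*(g^2 - 2*g - 8) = (g - 4)^2*(g + 4)*(g + 2)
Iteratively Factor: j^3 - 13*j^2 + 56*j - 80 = (j - 4)*(j^2 - 9*j + 20) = (j - 5)*(j - 4)*(j - 4)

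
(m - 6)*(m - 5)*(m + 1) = m^3 - 10*m^2 + 19*m + 30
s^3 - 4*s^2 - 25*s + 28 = (s - 7)*(s - 1)*(s + 4)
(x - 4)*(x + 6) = x^2 + 2*x - 24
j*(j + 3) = j^2 + 3*j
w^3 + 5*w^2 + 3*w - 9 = (w - 1)*(w + 3)^2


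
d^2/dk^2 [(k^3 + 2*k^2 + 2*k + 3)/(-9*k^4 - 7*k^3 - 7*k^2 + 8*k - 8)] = 2*(-81*k^9 - 486*k^8 - 1161*k^7 - 3865*k^6 - 3675*k^5 - 1581*k^4 + 1150*k^3 + 2559*k^2 + 1152*k - 280)/(729*k^12 + 1701*k^11 + 3024*k^10 + 1045*k^9 + 1272*k^8 - 147*k^7 + 3919*k^6 - 936*k^5 + 1560*k^4 - 1856*k^3 + 2880*k^2 - 1536*k + 512)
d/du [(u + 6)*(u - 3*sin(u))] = u - (u + 6)*(3*cos(u) - 1) - 3*sin(u)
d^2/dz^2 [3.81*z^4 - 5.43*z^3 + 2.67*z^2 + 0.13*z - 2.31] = 45.72*z^2 - 32.58*z + 5.34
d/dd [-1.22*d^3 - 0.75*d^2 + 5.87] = d*(-3.66*d - 1.5)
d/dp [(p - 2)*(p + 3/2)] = 2*p - 1/2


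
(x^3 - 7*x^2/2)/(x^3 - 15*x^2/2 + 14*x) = x/(x - 4)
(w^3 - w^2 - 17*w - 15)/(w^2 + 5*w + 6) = (w^2 - 4*w - 5)/(w + 2)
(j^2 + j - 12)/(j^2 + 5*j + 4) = (j - 3)/(j + 1)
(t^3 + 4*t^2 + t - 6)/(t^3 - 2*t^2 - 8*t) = (t^2 + 2*t - 3)/(t*(t - 4))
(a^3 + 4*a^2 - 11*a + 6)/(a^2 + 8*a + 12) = (a^2 - 2*a + 1)/(a + 2)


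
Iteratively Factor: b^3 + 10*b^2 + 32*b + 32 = (b + 4)*(b^2 + 6*b + 8) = (b + 2)*(b + 4)*(b + 4)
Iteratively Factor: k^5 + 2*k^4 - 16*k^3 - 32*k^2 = (k)*(k^4 + 2*k^3 - 16*k^2 - 32*k) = k^2*(k^3 + 2*k^2 - 16*k - 32) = k^2*(k - 4)*(k^2 + 6*k + 8) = k^2*(k - 4)*(k + 2)*(k + 4)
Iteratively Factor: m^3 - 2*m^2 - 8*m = (m)*(m^2 - 2*m - 8) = m*(m + 2)*(m - 4)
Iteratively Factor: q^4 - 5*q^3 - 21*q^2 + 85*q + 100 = (q + 4)*(q^3 - 9*q^2 + 15*q + 25) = (q - 5)*(q + 4)*(q^2 - 4*q - 5) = (q - 5)*(q + 1)*(q + 4)*(q - 5)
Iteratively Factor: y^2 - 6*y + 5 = (y - 1)*(y - 5)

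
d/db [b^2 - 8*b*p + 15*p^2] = 2*b - 8*p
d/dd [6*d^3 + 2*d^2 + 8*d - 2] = 18*d^2 + 4*d + 8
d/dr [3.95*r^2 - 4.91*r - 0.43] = 7.9*r - 4.91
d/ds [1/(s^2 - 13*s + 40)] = (13 - 2*s)/(s^2 - 13*s + 40)^2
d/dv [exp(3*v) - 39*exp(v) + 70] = 3*(exp(2*v) - 13)*exp(v)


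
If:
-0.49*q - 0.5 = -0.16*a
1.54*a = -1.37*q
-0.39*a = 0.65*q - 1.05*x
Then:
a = 0.70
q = -0.79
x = -0.23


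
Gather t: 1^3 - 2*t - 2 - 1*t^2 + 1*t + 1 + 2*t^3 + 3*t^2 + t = 2*t^3 + 2*t^2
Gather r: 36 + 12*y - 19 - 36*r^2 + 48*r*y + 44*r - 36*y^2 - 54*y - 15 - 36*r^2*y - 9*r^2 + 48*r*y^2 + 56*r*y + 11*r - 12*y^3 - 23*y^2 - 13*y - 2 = r^2*(-36*y - 45) + r*(48*y^2 + 104*y + 55) - 12*y^3 - 59*y^2 - 55*y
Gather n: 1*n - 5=n - 5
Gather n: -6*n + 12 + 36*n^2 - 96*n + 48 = 36*n^2 - 102*n + 60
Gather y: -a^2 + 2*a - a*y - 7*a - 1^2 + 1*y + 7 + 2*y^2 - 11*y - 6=-a^2 - 5*a + 2*y^2 + y*(-a - 10)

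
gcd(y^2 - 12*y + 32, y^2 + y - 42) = 1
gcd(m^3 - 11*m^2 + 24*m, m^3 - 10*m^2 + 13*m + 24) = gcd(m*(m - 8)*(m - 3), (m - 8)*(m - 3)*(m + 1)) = m^2 - 11*m + 24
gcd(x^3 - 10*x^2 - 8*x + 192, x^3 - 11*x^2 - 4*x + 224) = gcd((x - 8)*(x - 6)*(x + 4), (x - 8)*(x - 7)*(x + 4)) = x^2 - 4*x - 32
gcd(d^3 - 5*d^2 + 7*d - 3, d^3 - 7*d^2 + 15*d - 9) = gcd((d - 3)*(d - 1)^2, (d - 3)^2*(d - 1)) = d^2 - 4*d + 3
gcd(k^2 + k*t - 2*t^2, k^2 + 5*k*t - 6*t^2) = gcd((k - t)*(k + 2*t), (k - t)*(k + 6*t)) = -k + t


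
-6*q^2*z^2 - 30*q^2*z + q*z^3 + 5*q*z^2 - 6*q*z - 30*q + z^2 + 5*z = (-6*q + z)*(z + 5)*(q*z + 1)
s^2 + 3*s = s*(s + 3)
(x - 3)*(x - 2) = x^2 - 5*x + 6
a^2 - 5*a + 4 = (a - 4)*(a - 1)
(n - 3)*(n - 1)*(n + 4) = n^3 - 13*n + 12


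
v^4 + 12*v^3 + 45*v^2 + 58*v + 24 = (v + 1)^2*(v + 4)*(v + 6)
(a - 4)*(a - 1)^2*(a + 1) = a^4 - 5*a^3 + 3*a^2 + 5*a - 4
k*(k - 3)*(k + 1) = k^3 - 2*k^2 - 3*k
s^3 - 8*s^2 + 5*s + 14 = (s - 7)*(s - 2)*(s + 1)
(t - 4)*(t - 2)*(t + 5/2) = t^3 - 7*t^2/2 - 7*t + 20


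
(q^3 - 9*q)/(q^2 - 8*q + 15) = q*(q + 3)/(q - 5)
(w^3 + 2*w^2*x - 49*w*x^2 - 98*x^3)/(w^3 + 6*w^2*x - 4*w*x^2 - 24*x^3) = (-w^2 + 49*x^2)/(-w^2 - 4*w*x + 12*x^2)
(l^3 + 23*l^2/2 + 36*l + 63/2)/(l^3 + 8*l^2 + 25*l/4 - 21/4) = 2*(l + 3)/(2*l - 1)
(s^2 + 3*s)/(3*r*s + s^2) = (s + 3)/(3*r + s)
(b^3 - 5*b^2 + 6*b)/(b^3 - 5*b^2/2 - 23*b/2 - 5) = 2*b*(-b^2 + 5*b - 6)/(-2*b^3 + 5*b^2 + 23*b + 10)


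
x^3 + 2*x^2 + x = x*(x + 1)^2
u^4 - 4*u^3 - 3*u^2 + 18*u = u*(u - 3)^2*(u + 2)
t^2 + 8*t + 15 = (t + 3)*(t + 5)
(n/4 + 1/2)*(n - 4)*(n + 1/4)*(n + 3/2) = n^4/4 - n^3/16 - 89*n^2/32 - 59*n/16 - 3/4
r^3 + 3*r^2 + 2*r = r*(r + 1)*(r + 2)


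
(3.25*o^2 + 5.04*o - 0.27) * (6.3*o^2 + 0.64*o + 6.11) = 20.475*o^4 + 33.832*o^3 + 21.3821*o^2 + 30.6216*o - 1.6497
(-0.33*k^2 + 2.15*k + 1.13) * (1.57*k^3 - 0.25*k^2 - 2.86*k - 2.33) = -0.5181*k^5 + 3.458*k^4 + 2.1804*k^3 - 5.6626*k^2 - 8.2413*k - 2.6329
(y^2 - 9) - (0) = y^2 - 9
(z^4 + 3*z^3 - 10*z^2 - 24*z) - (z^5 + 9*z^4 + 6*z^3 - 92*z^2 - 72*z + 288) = -z^5 - 8*z^4 - 3*z^3 + 82*z^2 + 48*z - 288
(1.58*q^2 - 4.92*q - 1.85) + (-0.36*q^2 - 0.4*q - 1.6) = 1.22*q^2 - 5.32*q - 3.45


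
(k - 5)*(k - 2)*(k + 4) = k^3 - 3*k^2 - 18*k + 40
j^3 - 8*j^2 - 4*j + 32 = (j - 8)*(j - 2)*(j + 2)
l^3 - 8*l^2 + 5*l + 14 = (l - 7)*(l - 2)*(l + 1)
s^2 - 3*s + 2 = (s - 2)*(s - 1)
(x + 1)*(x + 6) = x^2 + 7*x + 6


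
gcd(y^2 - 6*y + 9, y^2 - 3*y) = y - 3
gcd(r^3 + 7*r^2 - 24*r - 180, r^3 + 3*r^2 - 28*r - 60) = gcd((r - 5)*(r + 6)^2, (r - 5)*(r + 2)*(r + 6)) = r^2 + r - 30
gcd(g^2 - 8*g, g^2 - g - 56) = g - 8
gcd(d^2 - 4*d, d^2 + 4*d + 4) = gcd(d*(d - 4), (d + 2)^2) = 1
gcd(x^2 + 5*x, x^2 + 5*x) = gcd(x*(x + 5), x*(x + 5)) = x^2 + 5*x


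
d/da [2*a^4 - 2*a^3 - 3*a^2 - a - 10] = 8*a^3 - 6*a^2 - 6*a - 1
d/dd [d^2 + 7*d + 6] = 2*d + 7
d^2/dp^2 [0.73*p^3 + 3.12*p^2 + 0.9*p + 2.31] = 4.38*p + 6.24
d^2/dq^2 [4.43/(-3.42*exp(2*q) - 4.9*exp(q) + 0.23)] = (-4.43*(6.84*exp(q) + 4.9)*(13.68*exp(q) + 9.8)*exp(q) + (60.6024*exp(q) + 21.707)*(3.42*exp(2*q) + 4.9*exp(q) - 0.23))*exp(q)/(3.42*exp(2*q) + 4.9*exp(q) - 0.23)^3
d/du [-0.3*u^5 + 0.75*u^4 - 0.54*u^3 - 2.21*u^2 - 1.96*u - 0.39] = -1.5*u^4 + 3.0*u^3 - 1.62*u^2 - 4.42*u - 1.96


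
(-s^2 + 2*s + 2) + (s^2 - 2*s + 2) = 4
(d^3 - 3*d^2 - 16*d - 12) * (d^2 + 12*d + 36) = d^5 + 9*d^4 - 16*d^3 - 312*d^2 - 720*d - 432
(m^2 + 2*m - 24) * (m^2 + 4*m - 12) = m^4 + 6*m^3 - 28*m^2 - 120*m + 288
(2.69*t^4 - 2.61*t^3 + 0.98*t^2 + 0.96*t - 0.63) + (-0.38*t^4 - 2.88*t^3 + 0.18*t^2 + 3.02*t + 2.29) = 2.31*t^4 - 5.49*t^3 + 1.16*t^2 + 3.98*t + 1.66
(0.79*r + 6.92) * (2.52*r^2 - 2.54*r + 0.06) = 1.9908*r^3 + 15.4318*r^2 - 17.5294*r + 0.4152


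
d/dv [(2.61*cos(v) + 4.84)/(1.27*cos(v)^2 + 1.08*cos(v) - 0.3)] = (3.3147*cos(v)^2 + 12.2936*cos(v) + 6.0102)*sin(v)/(1.6129*cos(v)^4 + 2.7432*cos(v)^3 + 0.4044*cos(v)^2 - 0.648*cos(v) + 0.09)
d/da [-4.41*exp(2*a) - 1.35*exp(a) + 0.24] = (-8.82*exp(a) - 1.35)*exp(a)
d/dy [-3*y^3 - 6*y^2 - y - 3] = -9*y^2 - 12*y - 1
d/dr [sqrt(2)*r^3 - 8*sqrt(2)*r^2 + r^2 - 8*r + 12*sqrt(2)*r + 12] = 3*sqrt(2)*r^2 - 16*sqrt(2)*r + 2*r - 8 + 12*sqrt(2)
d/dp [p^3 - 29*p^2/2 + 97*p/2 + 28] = 3*p^2 - 29*p + 97/2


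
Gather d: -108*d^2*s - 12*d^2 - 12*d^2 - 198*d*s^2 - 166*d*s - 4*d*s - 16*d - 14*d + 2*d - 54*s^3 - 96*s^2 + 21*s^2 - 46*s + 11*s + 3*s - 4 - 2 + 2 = d^2*(-108*s - 24) + d*(-198*s^2 - 170*s - 28) - 54*s^3 - 75*s^2 - 32*s - 4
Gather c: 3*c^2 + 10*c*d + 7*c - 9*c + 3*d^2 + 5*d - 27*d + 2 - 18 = 3*c^2 + c*(10*d - 2) + 3*d^2 - 22*d - 16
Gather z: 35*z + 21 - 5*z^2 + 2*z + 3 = -5*z^2 + 37*z + 24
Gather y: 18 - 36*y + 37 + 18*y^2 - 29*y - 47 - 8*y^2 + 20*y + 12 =10*y^2 - 45*y + 20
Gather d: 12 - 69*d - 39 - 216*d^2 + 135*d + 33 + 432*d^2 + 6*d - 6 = 216*d^2 + 72*d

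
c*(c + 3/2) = c^2 + 3*c/2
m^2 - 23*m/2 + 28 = (m - 8)*(m - 7/2)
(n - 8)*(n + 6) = n^2 - 2*n - 48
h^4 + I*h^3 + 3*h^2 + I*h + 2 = (h - I)^2*(h + I)*(h + 2*I)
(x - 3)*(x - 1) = x^2 - 4*x + 3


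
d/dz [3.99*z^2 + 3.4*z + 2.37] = 7.98*z + 3.4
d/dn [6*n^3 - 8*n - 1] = 18*n^2 - 8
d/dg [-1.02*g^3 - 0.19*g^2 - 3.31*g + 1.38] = -3.06*g^2 - 0.38*g - 3.31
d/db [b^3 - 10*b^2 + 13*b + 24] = 3*b^2 - 20*b + 13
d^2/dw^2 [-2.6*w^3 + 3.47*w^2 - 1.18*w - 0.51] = 6.94 - 15.6*w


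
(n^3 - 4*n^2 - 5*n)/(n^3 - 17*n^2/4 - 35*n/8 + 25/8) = 8*n*(n + 1)/(8*n^2 + 6*n - 5)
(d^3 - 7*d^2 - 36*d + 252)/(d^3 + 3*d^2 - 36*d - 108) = (d - 7)/(d + 3)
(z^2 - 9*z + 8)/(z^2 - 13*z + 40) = (z - 1)/(z - 5)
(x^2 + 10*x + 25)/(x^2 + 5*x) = (x + 5)/x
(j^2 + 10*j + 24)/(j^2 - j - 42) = (j + 4)/(j - 7)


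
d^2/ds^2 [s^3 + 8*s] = 6*s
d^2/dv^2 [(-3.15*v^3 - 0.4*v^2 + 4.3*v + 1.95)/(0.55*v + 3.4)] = (-1.90575*v^3 - 35.343*v^2 - 218.484*v - 24.15025)/(0.166375*v^3 + 3.0855*v^2 + 19.074*v + 39.304)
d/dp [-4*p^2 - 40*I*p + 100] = -8*p - 40*I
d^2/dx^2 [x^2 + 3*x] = 2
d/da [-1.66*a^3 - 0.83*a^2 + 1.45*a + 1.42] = -4.98*a^2 - 1.66*a + 1.45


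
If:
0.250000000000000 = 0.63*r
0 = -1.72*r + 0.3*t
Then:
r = 0.40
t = 2.28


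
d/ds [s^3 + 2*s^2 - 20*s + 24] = 3*s^2 + 4*s - 20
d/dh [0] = 0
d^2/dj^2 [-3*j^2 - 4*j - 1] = -6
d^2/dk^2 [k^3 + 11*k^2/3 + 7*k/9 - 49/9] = 6*k + 22/3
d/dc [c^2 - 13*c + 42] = 2*c - 13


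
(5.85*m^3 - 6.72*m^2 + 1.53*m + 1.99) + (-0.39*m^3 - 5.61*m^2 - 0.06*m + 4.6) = 5.46*m^3 - 12.33*m^2 + 1.47*m + 6.59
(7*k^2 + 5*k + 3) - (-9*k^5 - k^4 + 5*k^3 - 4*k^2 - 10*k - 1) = 9*k^5 + k^4 - 5*k^3 + 11*k^2 + 15*k + 4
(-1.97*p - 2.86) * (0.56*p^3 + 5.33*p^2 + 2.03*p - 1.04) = -1.1032*p^4 - 12.1017*p^3 - 19.2429*p^2 - 3.757*p + 2.9744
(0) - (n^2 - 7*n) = -n^2 + 7*n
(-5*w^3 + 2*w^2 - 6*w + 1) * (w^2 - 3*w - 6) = -5*w^5 + 17*w^4 + 18*w^3 + 7*w^2 + 33*w - 6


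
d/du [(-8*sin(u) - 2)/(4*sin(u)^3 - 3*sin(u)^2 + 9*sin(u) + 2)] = 2*(32*sin(u)^3 - 6*sin(u) + 1)*cos(u)/(4*sin(u)^3 - 3*sin(u)^2 + 9*sin(u) + 2)^2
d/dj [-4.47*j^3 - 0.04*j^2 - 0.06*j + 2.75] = -13.41*j^2 - 0.08*j - 0.06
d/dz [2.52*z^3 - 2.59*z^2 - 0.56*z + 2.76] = 7.56*z^2 - 5.18*z - 0.56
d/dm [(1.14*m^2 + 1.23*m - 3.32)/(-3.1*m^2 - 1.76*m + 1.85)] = (1.8066*m^2 - 16.366*m - 3.5677)/(9.61*m^4 + 10.912*m^3 - 8.3724*m^2 - 6.512*m + 3.4225)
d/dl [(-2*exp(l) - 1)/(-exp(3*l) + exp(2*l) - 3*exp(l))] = (-4*exp(3*l) - exp(2*l) + 2*exp(l) - 3)*exp(-l)/(exp(4*l) - 2*exp(3*l) + 7*exp(2*l) - 6*exp(l) + 9)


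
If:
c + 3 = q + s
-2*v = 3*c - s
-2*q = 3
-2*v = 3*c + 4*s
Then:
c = -9/2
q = -3/2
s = 0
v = 27/4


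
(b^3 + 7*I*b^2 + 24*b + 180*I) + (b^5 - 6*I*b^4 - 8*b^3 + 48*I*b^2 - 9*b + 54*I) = b^5 - 6*I*b^4 - 7*b^3 + 55*I*b^2 + 15*b + 234*I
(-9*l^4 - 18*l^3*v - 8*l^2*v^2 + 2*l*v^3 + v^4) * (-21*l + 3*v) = 189*l^5 + 351*l^4*v + 114*l^3*v^2 - 66*l^2*v^3 - 15*l*v^4 + 3*v^5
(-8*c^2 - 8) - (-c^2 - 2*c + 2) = -7*c^2 + 2*c - 10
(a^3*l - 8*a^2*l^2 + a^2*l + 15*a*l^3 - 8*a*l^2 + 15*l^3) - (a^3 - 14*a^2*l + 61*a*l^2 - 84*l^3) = a^3*l - a^3 - 8*a^2*l^2 + 15*a^2*l + 15*a*l^3 - 69*a*l^2 + 99*l^3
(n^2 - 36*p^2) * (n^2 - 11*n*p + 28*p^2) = n^4 - 11*n^3*p - 8*n^2*p^2 + 396*n*p^3 - 1008*p^4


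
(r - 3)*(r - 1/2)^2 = r^3 - 4*r^2 + 13*r/4 - 3/4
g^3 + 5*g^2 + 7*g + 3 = (g + 1)^2*(g + 3)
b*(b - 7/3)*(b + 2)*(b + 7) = b^4 + 20*b^3/3 - 7*b^2 - 98*b/3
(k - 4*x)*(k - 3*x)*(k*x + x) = k^3*x - 7*k^2*x^2 + k^2*x + 12*k*x^3 - 7*k*x^2 + 12*x^3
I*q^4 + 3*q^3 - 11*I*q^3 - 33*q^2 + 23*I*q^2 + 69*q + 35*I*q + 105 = (q - 7)*(q - 5)*(q - 3*I)*(I*q + I)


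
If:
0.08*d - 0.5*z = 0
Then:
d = 6.25*z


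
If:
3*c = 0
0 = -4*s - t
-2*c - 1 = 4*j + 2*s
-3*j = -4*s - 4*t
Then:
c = 0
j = -2/7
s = 1/14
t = -2/7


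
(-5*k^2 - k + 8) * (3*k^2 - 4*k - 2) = -15*k^4 + 17*k^3 + 38*k^2 - 30*k - 16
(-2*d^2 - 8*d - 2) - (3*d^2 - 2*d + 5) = -5*d^2 - 6*d - 7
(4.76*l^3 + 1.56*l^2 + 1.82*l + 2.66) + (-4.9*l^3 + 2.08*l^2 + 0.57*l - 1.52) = -0.140000000000001*l^3 + 3.64*l^2 + 2.39*l + 1.14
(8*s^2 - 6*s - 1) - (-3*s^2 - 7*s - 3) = 11*s^2 + s + 2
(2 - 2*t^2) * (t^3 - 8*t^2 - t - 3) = -2*t^5 + 16*t^4 + 4*t^3 - 10*t^2 - 2*t - 6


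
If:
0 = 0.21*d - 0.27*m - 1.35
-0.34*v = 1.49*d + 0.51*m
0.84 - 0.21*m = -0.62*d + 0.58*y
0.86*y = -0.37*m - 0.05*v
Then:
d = -1.93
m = -6.50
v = 18.21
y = 1.74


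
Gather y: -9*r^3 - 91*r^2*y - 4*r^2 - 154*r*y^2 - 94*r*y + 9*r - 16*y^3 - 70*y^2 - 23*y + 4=-9*r^3 - 4*r^2 + 9*r - 16*y^3 + y^2*(-154*r - 70) + y*(-91*r^2 - 94*r - 23) + 4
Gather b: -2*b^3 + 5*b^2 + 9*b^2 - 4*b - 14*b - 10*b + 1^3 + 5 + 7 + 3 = -2*b^3 + 14*b^2 - 28*b + 16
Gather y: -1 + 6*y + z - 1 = 6*y + z - 2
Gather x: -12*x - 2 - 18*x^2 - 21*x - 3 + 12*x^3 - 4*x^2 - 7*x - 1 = 12*x^3 - 22*x^2 - 40*x - 6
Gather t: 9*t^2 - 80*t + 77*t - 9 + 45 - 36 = 9*t^2 - 3*t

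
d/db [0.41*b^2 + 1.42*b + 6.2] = 0.82*b + 1.42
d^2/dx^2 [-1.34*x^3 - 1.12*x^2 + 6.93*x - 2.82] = -8.04*x - 2.24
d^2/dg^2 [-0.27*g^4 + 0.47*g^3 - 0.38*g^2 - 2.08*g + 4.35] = -3.24*g^2 + 2.82*g - 0.76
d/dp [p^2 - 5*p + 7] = 2*p - 5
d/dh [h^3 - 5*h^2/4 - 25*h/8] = 3*h^2 - 5*h/2 - 25/8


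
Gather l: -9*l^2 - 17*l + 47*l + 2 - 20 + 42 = -9*l^2 + 30*l + 24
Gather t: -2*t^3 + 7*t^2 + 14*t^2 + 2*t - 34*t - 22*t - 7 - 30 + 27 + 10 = -2*t^3 + 21*t^2 - 54*t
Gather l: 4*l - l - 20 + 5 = 3*l - 15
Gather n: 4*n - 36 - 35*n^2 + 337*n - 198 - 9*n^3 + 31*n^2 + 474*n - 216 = -9*n^3 - 4*n^2 + 815*n - 450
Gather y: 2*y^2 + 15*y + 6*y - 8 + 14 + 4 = 2*y^2 + 21*y + 10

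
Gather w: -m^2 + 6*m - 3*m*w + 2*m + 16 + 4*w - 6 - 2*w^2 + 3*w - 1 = -m^2 + 8*m - 2*w^2 + w*(7 - 3*m) + 9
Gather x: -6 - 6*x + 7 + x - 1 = -5*x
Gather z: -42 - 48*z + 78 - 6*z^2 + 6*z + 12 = -6*z^2 - 42*z + 48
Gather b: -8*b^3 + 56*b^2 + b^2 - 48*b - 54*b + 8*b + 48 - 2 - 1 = -8*b^3 + 57*b^2 - 94*b + 45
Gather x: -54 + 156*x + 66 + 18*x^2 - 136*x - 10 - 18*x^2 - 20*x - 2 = 0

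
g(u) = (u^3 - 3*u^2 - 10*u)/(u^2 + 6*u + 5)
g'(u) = (-2*u - 6)*(u^3 - 3*u^2 - 10*u)/(u^2 + 6*u + 5)^2 + (3*u^2 - 6*u - 10)/(u^2 + 6*u + 5)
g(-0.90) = 14.25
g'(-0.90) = -151.23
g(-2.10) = 0.47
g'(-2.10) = -4.70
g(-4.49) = 59.61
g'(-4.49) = -143.30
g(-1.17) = -9.20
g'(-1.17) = -53.46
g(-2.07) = 0.33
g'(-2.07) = -4.68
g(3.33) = -0.82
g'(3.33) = 0.38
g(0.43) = -0.61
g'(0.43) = -1.01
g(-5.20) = -202.06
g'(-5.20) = -936.59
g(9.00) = 2.83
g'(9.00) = 0.79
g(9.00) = 2.83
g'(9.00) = 0.79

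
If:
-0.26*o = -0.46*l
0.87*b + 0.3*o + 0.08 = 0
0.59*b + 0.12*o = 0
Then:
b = 0.13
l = -0.37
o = -0.65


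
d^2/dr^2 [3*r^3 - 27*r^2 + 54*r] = 18*r - 54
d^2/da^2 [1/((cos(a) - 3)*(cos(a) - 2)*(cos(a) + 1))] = (-90*(1 - cos(a)^2)^2 + 12*sin(a)^6 + 3*cos(a)^6 + 44*cos(a)^5 + 2*cos(a)^3 - 139*cos(a)^2 - 54*cos(a) + 128)/((cos(a) - 3)^3*(cos(a) - 2)^3*(cos(a) + 1)^3)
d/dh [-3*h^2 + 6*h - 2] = 6 - 6*h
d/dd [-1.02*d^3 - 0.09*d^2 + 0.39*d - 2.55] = -3.06*d^2 - 0.18*d + 0.39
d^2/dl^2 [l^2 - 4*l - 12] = 2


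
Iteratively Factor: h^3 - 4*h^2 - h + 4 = (h - 4)*(h^2 - 1) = (h - 4)*(h - 1)*(h + 1)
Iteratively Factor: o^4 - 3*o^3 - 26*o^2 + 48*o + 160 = (o + 2)*(o^3 - 5*o^2 - 16*o + 80) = (o + 2)*(o + 4)*(o^2 - 9*o + 20) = (o - 5)*(o + 2)*(o + 4)*(o - 4)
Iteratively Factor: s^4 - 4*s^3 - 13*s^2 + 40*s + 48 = (s - 4)*(s^3 - 13*s - 12) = (s - 4)^2*(s^2 + 4*s + 3) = (s - 4)^2*(s + 1)*(s + 3)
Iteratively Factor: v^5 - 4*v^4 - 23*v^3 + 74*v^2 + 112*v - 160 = (v + 2)*(v^4 - 6*v^3 - 11*v^2 + 96*v - 80) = (v - 1)*(v + 2)*(v^3 - 5*v^2 - 16*v + 80) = (v - 4)*(v - 1)*(v + 2)*(v^2 - v - 20) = (v - 5)*(v - 4)*(v - 1)*(v + 2)*(v + 4)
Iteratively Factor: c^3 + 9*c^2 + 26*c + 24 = (c + 4)*(c^2 + 5*c + 6) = (c + 3)*(c + 4)*(c + 2)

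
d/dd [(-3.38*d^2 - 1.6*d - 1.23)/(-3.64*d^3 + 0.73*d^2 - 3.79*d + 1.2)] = (-12.3032*d^4 - 11.648*d^3 + 0.546600000000002*d^2 - 6.3162*d - 6.5817)/(13.2496*d^6 - 5.3144*d^5 + 28.1241*d^4 - 14.2694*d^3 + 16.1161*d^2 - 9.096*d + 1.44)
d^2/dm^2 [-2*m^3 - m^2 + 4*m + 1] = -12*m - 2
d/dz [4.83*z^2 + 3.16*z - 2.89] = 9.66*z + 3.16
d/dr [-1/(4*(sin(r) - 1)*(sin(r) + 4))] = (2*sin(r) + 3)*cos(r)/(4*(sin(r) - 1)^2*(sin(r) + 4)^2)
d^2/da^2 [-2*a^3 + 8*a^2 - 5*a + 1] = 16 - 12*a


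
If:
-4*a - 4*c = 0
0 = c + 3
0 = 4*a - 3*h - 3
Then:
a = 3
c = -3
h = 3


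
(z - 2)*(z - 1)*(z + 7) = z^3 + 4*z^2 - 19*z + 14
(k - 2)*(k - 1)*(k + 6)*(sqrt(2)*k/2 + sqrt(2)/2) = sqrt(2)*k^4/2 + 2*sqrt(2)*k^3 - 13*sqrt(2)*k^2/2 - 2*sqrt(2)*k + 6*sqrt(2)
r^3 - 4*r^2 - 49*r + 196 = (r - 7)*(r - 4)*(r + 7)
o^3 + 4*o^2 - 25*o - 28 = (o - 4)*(o + 1)*(o + 7)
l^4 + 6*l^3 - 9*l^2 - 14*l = l*(l - 2)*(l + 1)*(l + 7)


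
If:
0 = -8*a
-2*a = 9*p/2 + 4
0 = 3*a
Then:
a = 0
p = -8/9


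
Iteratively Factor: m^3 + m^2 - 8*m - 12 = (m - 3)*(m^2 + 4*m + 4) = (m - 3)*(m + 2)*(m + 2)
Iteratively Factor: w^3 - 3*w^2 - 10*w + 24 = (w - 4)*(w^2 + w - 6) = (w - 4)*(w - 2)*(w + 3)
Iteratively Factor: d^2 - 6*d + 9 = (d - 3)*(d - 3)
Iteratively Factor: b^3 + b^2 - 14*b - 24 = (b - 4)*(b^2 + 5*b + 6) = (b - 4)*(b + 2)*(b + 3)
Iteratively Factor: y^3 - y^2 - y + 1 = (y - 1)*(y^2 - 1) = (y - 1)^2*(y + 1)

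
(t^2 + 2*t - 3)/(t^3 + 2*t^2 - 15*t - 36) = (t - 1)/(t^2 - t - 12)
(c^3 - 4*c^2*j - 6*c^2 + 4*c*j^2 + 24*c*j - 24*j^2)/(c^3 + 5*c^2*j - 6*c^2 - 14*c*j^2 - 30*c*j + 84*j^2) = (c - 2*j)/(c + 7*j)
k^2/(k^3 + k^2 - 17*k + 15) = k^2/(k^3 + k^2 - 17*k + 15)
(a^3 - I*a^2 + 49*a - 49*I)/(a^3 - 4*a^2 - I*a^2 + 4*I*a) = (a^2 + 49)/(a*(a - 4))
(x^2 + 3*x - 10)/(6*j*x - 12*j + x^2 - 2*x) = (x + 5)/(6*j + x)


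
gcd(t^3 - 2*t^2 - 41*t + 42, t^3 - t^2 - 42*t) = t^2 - t - 42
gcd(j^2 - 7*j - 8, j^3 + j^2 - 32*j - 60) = 1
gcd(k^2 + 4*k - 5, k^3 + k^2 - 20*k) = k + 5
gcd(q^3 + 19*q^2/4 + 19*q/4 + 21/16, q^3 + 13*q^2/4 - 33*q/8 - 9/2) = q + 3/4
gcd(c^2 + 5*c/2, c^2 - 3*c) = c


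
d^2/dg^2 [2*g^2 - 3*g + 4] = 4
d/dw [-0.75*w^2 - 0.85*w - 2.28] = -1.5*w - 0.85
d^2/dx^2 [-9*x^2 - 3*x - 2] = -18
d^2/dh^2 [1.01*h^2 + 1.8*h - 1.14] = 2.02000000000000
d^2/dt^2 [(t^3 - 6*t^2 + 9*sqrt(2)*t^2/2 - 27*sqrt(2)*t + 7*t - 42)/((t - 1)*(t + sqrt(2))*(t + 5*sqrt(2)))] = (-10*t^6 - 3*sqrt(2)*t^6 - 126*sqrt(2)*t^5 - 18*t^5 - 1686*t^4 - 72*sqrt(2)*t^4 - 5478*sqrt(2)*t^3 - 486*t^3 - 17076*t^2 - 774*sqrt(2)*t^2 - 12492*sqrt(2)*t - 1116*t - 6928 - 300*sqrt(2))/(t^9 - 3*t^8 + 18*sqrt(2)*t^8 - 54*sqrt(2)*t^7 + 249*t^7 - 739*t^6 + 846*sqrt(2)*t^6 - 2394*sqrt(2)*t^5 + 3198*t^5 - 7626*t^4 + 4176*sqrt(2)*t^4 - 6192*sqrt(2)*t^3 + 8380*t^3 - 5460*t^2 + 5400*sqrt(2)*t^2 - 1800*sqrt(2)*t + 3000*t - 1000)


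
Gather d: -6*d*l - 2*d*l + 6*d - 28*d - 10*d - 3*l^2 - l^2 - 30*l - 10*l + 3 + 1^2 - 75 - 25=d*(-8*l - 32) - 4*l^2 - 40*l - 96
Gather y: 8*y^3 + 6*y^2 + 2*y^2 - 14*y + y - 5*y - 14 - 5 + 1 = 8*y^3 + 8*y^2 - 18*y - 18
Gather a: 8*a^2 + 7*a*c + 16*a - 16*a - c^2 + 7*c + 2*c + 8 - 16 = 8*a^2 + 7*a*c - c^2 + 9*c - 8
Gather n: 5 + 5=10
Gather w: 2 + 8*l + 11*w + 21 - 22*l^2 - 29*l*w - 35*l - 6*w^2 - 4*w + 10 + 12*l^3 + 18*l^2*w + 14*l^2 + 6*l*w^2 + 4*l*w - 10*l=12*l^3 - 8*l^2 - 37*l + w^2*(6*l - 6) + w*(18*l^2 - 25*l + 7) + 33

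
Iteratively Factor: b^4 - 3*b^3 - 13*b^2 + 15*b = (b + 3)*(b^3 - 6*b^2 + 5*b) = b*(b + 3)*(b^2 - 6*b + 5) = b*(b - 1)*(b + 3)*(b - 5)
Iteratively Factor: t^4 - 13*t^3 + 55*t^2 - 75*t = (t - 5)*(t^3 - 8*t^2 + 15*t) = (t - 5)^2*(t^2 - 3*t) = (t - 5)^2*(t - 3)*(t)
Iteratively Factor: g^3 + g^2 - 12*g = (g - 3)*(g^2 + 4*g) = (g - 3)*(g + 4)*(g)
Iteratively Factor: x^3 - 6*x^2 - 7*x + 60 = (x + 3)*(x^2 - 9*x + 20) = (x - 4)*(x + 3)*(x - 5)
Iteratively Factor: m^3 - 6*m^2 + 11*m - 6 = (m - 3)*(m^2 - 3*m + 2) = (m - 3)*(m - 2)*(m - 1)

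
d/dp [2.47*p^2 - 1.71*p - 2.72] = 4.94*p - 1.71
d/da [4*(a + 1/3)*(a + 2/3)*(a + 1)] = 12*a^2 + 16*a + 44/9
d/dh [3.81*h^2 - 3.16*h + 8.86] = 7.62*h - 3.16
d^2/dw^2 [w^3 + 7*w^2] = 6*w + 14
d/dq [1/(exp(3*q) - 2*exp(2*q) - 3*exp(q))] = (-3*exp(2*q) + 4*exp(q) + 3)*exp(-q)/(-exp(2*q) + 2*exp(q) + 3)^2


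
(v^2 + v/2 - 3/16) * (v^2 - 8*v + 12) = v^4 - 15*v^3/2 + 125*v^2/16 + 15*v/2 - 9/4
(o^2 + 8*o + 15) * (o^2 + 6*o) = o^4 + 14*o^3 + 63*o^2 + 90*o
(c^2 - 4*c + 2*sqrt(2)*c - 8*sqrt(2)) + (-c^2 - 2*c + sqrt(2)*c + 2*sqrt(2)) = -6*c + 3*sqrt(2)*c - 6*sqrt(2)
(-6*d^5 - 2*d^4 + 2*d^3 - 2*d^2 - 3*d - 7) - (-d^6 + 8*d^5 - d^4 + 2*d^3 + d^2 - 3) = d^6 - 14*d^5 - d^4 - 3*d^2 - 3*d - 4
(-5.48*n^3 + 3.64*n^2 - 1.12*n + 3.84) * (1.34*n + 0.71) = -7.3432*n^4 + 0.9868*n^3 + 1.0836*n^2 + 4.3504*n + 2.7264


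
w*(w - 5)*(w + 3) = w^3 - 2*w^2 - 15*w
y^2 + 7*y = y*(y + 7)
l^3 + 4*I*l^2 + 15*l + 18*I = (l - 3*I)*(l + I)*(l + 6*I)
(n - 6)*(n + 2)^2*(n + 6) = n^4 + 4*n^3 - 32*n^2 - 144*n - 144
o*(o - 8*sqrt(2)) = o^2 - 8*sqrt(2)*o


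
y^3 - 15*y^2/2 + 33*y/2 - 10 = (y - 4)*(y - 5/2)*(y - 1)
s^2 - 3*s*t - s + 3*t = (s - 1)*(s - 3*t)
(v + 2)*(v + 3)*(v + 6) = v^3 + 11*v^2 + 36*v + 36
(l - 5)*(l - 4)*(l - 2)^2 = l^4 - 13*l^3 + 60*l^2 - 116*l + 80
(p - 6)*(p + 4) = p^2 - 2*p - 24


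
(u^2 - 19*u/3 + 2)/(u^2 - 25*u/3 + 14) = (3*u - 1)/(3*u - 7)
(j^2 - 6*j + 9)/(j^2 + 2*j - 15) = (j - 3)/(j + 5)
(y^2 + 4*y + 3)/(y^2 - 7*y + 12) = (y^2 + 4*y + 3)/(y^2 - 7*y + 12)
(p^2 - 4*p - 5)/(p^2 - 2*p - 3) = (p - 5)/(p - 3)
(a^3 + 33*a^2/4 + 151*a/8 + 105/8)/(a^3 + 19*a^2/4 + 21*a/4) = (2*a^2 + 13*a + 15)/(2*a*(a + 3))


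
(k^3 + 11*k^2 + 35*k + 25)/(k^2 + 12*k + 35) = (k^2 + 6*k + 5)/(k + 7)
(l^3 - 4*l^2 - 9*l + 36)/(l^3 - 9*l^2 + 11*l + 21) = (l^2 - l - 12)/(l^2 - 6*l - 7)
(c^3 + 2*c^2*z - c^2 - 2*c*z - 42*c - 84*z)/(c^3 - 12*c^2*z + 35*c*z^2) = (c^3 + 2*c^2*z - c^2 - 2*c*z - 42*c - 84*z)/(c*(c^2 - 12*c*z + 35*z^2))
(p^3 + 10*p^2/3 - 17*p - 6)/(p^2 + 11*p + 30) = (p^2 - 8*p/3 - 1)/(p + 5)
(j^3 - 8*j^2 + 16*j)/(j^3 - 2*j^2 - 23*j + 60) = j*(j - 4)/(j^2 + 2*j - 15)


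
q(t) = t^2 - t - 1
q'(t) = 2*t - 1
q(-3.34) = 13.50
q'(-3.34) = -7.68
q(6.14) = 30.56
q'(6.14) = 11.28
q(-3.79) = 17.15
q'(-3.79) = -8.58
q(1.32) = -0.58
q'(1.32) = 1.64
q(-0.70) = 0.19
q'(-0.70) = -2.40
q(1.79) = 0.41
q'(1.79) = 2.58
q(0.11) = -1.10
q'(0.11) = -0.78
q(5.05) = 19.45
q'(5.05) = 9.10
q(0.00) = -1.00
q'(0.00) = -1.00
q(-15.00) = 239.00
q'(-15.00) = -31.00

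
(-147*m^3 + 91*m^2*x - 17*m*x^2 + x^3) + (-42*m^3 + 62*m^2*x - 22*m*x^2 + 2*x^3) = -189*m^3 + 153*m^2*x - 39*m*x^2 + 3*x^3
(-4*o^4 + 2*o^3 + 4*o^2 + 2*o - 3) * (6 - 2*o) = 8*o^5 - 28*o^4 + 4*o^3 + 20*o^2 + 18*o - 18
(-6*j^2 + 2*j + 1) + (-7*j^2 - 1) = -13*j^2 + 2*j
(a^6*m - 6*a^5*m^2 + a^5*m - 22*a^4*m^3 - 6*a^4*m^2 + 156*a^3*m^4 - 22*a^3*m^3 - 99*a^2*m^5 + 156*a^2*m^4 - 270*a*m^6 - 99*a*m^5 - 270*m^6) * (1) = a^6*m - 6*a^5*m^2 + a^5*m - 22*a^4*m^3 - 6*a^4*m^2 + 156*a^3*m^4 - 22*a^3*m^3 - 99*a^2*m^5 + 156*a^2*m^4 - 270*a*m^6 - 99*a*m^5 - 270*m^6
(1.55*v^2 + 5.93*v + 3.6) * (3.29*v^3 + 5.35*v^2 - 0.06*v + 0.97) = 5.0995*v^5 + 27.8022*v^4 + 43.4765*v^3 + 20.4077*v^2 + 5.5361*v + 3.492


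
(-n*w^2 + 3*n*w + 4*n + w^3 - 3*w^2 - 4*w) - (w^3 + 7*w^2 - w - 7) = -n*w^2 + 3*n*w + 4*n - 10*w^2 - 3*w + 7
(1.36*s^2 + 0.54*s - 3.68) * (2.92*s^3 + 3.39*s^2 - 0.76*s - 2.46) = 3.9712*s^5 + 6.1872*s^4 - 9.9486*s^3 - 16.2312*s^2 + 1.4684*s + 9.0528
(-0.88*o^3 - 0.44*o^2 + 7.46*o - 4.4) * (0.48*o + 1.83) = -0.4224*o^4 - 1.8216*o^3 + 2.7756*o^2 + 11.5398*o - 8.052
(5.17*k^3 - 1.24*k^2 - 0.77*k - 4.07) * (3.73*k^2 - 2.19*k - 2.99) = 19.2841*k^5 - 15.9475*k^4 - 15.6148*k^3 - 9.7872*k^2 + 11.2156*k + 12.1693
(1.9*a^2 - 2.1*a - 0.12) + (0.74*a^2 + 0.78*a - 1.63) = 2.64*a^2 - 1.32*a - 1.75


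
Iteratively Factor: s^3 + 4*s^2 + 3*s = (s)*(s^2 + 4*s + 3) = s*(s + 1)*(s + 3)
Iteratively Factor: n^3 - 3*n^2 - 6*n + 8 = (n + 2)*(n^2 - 5*n + 4) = (n - 4)*(n + 2)*(n - 1)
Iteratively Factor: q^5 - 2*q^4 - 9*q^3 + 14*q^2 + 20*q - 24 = (q + 2)*(q^4 - 4*q^3 - q^2 + 16*q - 12) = (q - 3)*(q + 2)*(q^3 - q^2 - 4*q + 4) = (q - 3)*(q - 1)*(q + 2)*(q^2 - 4) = (q - 3)*(q - 1)*(q + 2)^2*(q - 2)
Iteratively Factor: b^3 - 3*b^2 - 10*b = (b)*(b^2 - 3*b - 10) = b*(b + 2)*(b - 5)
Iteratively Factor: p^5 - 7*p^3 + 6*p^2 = (p)*(p^4 - 7*p^2 + 6*p) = p*(p - 2)*(p^3 + 2*p^2 - 3*p) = p*(p - 2)*(p - 1)*(p^2 + 3*p) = p*(p - 2)*(p - 1)*(p + 3)*(p)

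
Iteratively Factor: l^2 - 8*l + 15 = (l - 3)*(l - 5)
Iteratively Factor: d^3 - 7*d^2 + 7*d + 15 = (d - 3)*(d^2 - 4*d - 5) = (d - 3)*(d + 1)*(d - 5)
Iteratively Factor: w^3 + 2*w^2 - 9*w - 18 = (w - 3)*(w^2 + 5*w + 6) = (w - 3)*(w + 3)*(w + 2)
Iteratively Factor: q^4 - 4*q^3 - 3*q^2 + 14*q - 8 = (q + 2)*(q^3 - 6*q^2 + 9*q - 4) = (q - 1)*(q + 2)*(q^2 - 5*q + 4) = (q - 4)*(q - 1)*(q + 2)*(q - 1)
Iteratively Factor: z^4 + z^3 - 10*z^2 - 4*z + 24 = (z + 2)*(z^3 - z^2 - 8*z + 12) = (z - 2)*(z + 2)*(z^2 + z - 6) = (z - 2)^2*(z + 2)*(z + 3)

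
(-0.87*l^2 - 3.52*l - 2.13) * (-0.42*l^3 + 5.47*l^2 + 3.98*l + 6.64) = 0.3654*l^5 - 3.2805*l^4 - 21.8224*l^3 - 31.4375*l^2 - 31.8502*l - 14.1432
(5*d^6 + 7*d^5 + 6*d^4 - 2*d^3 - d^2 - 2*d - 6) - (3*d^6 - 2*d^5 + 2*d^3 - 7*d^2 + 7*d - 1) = 2*d^6 + 9*d^5 + 6*d^4 - 4*d^3 + 6*d^2 - 9*d - 5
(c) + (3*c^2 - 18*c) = 3*c^2 - 17*c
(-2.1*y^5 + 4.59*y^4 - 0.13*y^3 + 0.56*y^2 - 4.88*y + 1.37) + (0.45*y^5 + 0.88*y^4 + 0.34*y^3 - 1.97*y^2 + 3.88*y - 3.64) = -1.65*y^5 + 5.47*y^4 + 0.21*y^3 - 1.41*y^2 - 1.0*y - 2.27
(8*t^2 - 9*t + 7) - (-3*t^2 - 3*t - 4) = 11*t^2 - 6*t + 11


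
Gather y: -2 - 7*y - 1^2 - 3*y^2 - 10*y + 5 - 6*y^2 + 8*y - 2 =-9*y^2 - 9*y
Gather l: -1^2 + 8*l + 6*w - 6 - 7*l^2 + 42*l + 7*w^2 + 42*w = -7*l^2 + 50*l + 7*w^2 + 48*w - 7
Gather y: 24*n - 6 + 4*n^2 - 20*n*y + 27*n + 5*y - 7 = 4*n^2 + 51*n + y*(5 - 20*n) - 13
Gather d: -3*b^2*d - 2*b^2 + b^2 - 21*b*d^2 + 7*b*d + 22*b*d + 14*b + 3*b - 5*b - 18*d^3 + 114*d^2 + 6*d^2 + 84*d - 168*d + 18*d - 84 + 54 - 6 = -b^2 + 12*b - 18*d^3 + d^2*(120 - 21*b) + d*(-3*b^2 + 29*b - 66) - 36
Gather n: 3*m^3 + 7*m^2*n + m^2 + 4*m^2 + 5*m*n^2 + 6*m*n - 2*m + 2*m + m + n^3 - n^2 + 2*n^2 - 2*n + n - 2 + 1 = 3*m^3 + 5*m^2 + m + n^3 + n^2*(5*m + 1) + n*(7*m^2 + 6*m - 1) - 1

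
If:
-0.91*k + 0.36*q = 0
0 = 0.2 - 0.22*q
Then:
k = 0.36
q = 0.91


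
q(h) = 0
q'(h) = 0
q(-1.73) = 0.00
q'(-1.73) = 0.00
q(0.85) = 0.00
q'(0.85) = 0.00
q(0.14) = 0.00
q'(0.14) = 0.00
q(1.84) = 0.00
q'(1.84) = 0.00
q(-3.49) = 0.00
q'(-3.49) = 0.00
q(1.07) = 0.00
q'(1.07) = 0.00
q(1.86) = 0.00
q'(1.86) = 0.00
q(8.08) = 0.00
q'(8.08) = 0.00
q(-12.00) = 0.00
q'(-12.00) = 0.00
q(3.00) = 0.00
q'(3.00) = 0.00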